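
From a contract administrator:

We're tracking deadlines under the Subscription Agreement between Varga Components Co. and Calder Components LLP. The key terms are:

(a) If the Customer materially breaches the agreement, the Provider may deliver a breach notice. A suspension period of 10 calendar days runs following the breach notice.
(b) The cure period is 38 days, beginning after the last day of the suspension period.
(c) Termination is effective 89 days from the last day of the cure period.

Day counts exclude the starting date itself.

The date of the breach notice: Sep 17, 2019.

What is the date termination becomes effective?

The last day of the suspension period: 10 calendar days after Sep 17, 2019 is Sep 27, 2019.
The last day of the cure period: 38 calendar days after Sep 27, 2019 is Nov 4, 2019.
Adding 89 calendar days to Nov 4, 2019 gives Feb 1, 2020, which is the date termination becomes effective.

Feb 1, 2020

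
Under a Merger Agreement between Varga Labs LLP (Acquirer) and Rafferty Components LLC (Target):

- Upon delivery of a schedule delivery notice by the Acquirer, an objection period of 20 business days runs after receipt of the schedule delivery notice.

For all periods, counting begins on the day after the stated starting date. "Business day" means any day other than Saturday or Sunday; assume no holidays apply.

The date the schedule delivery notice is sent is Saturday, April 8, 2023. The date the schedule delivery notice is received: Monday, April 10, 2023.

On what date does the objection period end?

May 8, 2023

The last day of the objection period: 20 business days after Monday, April 10, 2023, skipping weekends — Apr 11, Apr 12, Apr 13, Apr 14, …, May 4, May 5, May 8 — lands on Monday, May 8, 2023.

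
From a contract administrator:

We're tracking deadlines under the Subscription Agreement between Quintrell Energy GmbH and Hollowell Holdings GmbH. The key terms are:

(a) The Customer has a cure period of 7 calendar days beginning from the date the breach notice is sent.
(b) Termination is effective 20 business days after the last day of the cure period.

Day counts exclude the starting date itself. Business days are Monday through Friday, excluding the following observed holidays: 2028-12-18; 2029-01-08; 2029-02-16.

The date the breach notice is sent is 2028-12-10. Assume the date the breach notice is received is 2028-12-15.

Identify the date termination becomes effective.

2029-01-16

Adding 7 calendar days to 2028-12-10 gives 2028-12-17, which is the last day of the cure period.
The date termination becomes effective: counting 20 business days from Sunday, 2028-12-17 (Dec 19, Dec 20, Dec 21, Dec 22, …, Jan 12, Jan 15, Jan 16, skipping weekends and the listed holidays on Dec 18, Jan 8) reaches Tuesday, 2029-01-16.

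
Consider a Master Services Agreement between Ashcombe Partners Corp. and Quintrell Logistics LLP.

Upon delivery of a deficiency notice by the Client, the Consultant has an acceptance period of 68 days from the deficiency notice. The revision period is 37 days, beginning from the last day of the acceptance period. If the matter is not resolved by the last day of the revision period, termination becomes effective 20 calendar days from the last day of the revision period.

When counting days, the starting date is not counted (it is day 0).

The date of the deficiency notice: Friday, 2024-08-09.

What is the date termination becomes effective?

2024-12-12

The last day of the acceptance period: 68 calendar days after 2024-08-09 is 2024-10-16.
The last day of the revision period: 2024-10-16 + 37 days = 2024-11-22.
The date termination becomes effective: 2024-11-22 + 20 days = 2024-12-12.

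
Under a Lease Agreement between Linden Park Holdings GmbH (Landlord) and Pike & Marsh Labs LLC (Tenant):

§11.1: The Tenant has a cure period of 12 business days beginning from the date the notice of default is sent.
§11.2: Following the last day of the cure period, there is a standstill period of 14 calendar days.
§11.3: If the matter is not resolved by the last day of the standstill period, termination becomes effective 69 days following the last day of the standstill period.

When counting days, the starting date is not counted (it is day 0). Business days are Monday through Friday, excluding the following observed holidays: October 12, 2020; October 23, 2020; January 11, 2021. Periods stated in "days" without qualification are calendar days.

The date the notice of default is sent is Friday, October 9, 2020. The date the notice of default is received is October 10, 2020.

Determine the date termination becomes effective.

The last day of the cure period: counting 12 business days from Friday, October 9, 2020 (Oct 13, Oct 14, Oct 15, Oct 16, …, Oct 27, Oct 28, Oct 29, skipping weekends and the listed holidays on Oct 12, Oct 23) reaches Thursday, October 29, 2020.
The last day of the standstill period: 14 calendar days after October 29, 2020 is November 12, 2020.
The date termination becomes effective: 69 calendar days after November 12, 2020 is January 20, 2021.

January 20, 2021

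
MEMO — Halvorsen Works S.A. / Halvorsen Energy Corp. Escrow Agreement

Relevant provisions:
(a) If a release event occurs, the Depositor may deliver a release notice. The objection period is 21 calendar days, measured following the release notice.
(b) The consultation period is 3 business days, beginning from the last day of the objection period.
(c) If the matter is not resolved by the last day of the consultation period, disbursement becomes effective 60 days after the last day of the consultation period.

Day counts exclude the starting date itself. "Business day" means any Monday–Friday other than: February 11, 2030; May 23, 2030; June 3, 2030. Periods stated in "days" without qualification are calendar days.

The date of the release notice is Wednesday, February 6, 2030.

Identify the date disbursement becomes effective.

May 3, 2030

Adding 21 calendar days to February 6, 2030 gives February 27, 2030, which is the last day of the objection period.
The last day of the consultation period: 3 business days after Wednesday, February 27, 2030, skipping weekends — Feb 28, Mar 1, Mar 4 — lands on Monday, March 4, 2030.
The date disbursement becomes effective: March 4, 2030 + 60 days = May 3, 2030.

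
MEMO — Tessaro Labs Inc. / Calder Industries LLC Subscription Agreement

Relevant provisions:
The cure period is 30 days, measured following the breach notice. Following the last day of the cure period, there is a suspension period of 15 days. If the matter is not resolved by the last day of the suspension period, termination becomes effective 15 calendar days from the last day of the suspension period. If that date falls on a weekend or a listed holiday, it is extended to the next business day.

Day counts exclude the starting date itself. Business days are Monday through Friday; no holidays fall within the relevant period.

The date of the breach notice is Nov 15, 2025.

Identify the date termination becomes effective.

Jan 14, 2026

Adding 30 calendar days to Nov 15, 2025 gives Dec 15, 2025, which is the last day of the cure period.
The last day of the suspension period: 15 calendar days after Dec 15, 2025 is Dec 30, 2025.
Adding 15 calendar days to Dec 30, 2025 gives Jan 14, 2026, which is the date termination becomes effective. Jan 14, 2026 is a Wednesday, so no roll-forward applies.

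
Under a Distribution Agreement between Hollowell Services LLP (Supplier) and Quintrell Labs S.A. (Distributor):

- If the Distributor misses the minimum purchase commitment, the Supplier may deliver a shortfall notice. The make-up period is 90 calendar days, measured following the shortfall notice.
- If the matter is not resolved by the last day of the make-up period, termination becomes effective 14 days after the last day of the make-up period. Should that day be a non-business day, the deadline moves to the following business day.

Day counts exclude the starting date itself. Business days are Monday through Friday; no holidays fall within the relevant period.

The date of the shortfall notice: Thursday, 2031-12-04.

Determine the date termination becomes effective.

The last day of the make-up period: 2031-12-04 + 90 days = 2032-03-03.
Adding 14 calendar days to 2032-03-03 gives 2032-03-17, which is the date termination becomes effective. 2032-03-17 is a Wednesday, so no roll-forward applies.

2032-03-17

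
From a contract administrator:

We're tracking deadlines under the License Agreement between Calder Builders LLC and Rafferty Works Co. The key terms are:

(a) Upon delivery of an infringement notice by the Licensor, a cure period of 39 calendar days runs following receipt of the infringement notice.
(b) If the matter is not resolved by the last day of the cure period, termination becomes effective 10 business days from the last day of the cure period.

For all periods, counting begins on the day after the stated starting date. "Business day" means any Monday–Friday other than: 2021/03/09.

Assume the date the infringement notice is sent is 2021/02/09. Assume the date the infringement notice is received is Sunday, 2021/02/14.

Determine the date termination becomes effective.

2021/04/08

Adding 39 calendar days to 2021/02/14 gives 2021/03/25, which is the last day of the cure period.
The date termination becomes effective: 10 business days after Thursday, 2021/03/25, skipping weekends — Mar 26, Mar 29, Mar 30, Mar 31, Apr 1, Apr 2, Apr 5, Apr 6, Apr 7, Apr 8 — lands on Thursday, 2021/04/08.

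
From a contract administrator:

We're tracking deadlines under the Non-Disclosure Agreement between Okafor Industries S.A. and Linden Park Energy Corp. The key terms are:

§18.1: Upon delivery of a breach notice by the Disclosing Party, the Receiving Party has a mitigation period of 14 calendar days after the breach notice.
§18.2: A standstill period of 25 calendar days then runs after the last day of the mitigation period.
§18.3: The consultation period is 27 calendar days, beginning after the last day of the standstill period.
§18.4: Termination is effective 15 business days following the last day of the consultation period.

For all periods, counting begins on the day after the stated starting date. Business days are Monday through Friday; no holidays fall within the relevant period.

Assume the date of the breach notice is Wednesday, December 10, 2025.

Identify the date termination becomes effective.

Adding 14 calendar days to December 10, 2025 gives December 24, 2025, which is the last day of the mitigation period.
The last day of the standstill period: December 24, 2025 + 25 days = January 18, 2026.
The last day of the consultation period: January 18, 2026 + 27 days = February 14, 2026.
The date termination becomes effective: 15 business days after Saturday, February 14, 2026, skipping weekends — Feb 16, Feb 17, Feb 18, Feb 19, …, Mar 4, Mar 5, Mar 6 — lands on Friday, March 6, 2026.

March 6, 2026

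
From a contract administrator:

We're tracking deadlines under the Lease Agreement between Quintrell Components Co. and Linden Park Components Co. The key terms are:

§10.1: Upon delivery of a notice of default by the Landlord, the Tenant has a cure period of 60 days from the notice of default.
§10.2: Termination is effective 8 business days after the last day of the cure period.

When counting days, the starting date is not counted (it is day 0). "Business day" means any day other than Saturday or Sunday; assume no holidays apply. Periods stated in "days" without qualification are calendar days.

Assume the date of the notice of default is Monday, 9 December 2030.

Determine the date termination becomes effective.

The last day of the cure period: 9 December 2030 + 60 days = 7 February 2031.
From Friday, 7 February 2031, 8 business days (Feb 10, Feb 11, Feb 12, Feb 13, Feb 14, Feb 17, Feb 18, Feb 19, skipping weekends) brings us to Wednesday, 19 February 2031, which is the date termination becomes effective.

19 February 2031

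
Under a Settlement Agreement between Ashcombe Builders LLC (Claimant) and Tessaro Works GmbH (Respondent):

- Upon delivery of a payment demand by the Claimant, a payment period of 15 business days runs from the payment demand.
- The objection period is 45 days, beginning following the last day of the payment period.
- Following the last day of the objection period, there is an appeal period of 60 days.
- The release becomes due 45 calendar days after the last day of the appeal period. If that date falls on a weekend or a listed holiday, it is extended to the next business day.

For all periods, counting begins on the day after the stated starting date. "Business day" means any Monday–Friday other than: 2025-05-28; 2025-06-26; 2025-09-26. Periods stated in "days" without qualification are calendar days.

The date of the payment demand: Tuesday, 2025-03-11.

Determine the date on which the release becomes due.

2025-08-29

From Tuesday, 2025-03-11, 15 business days (Mar 12, Mar 13, Mar 14, Mar 17, …, Mar 28, Mar 31, Apr 1, skipping weekends) brings us to Tuesday, 2025-04-01, which is the last day of the payment period.
The last day of the objection period: 2025-04-01 + 45 days = 2025-05-16.
Adding 60 calendar days to 2025-05-16 gives 2025-07-15, which is the last day of the appeal period.
Adding 45 calendar days to 2025-07-15 gives 2025-08-29, which is the date on which the release becomes due. 2025-08-29 is a Friday and is not a listed holiday, so no roll-forward applies.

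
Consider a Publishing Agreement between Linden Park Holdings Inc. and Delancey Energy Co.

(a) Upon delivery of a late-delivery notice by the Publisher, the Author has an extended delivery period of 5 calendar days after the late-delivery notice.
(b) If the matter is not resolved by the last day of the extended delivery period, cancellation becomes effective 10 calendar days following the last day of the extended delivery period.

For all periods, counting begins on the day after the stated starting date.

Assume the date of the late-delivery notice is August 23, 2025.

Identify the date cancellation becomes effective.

September 7, 2025

The last day of the extended delivery period: 5 calendar days after August 23, 2025 is August 28, 2025.
The date cancellation becomes effective: 10 calendar days after August 28, 2025 is September 7, 2025.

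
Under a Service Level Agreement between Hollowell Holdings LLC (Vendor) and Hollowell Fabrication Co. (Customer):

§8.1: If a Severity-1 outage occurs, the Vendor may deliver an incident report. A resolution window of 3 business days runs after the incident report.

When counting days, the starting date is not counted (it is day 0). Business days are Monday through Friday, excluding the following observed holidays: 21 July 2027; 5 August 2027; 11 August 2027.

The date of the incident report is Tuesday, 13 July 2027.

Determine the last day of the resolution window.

The last day of the resolution window: 3 business days after Tuesday, 13 July 2027, skipping weekends — Jul 14, Jul 15, Jul 16 — lands on Friday, 16 July 2027.

16 July 2027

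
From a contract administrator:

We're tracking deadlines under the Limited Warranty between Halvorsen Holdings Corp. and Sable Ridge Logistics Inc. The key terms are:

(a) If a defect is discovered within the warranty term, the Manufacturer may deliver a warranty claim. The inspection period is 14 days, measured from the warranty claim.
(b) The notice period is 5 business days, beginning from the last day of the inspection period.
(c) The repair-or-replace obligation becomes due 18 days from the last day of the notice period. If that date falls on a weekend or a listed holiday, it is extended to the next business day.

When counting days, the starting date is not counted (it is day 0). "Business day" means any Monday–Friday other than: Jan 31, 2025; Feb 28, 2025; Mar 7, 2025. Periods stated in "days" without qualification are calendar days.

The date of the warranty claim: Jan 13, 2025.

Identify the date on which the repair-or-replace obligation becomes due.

Feb 24, 2025

The last day of the inspection period: 14 calendar days after Jan 13, 2025 is Jan 27, 2025.
The last day of the notice period: 5 business days after Monday, Jan 27, 2025, skipping weekends and the listed holiday on Jan 31 — Jan 28, Jan 29, Jan 30, Feb 3, Feb 4 — lands on Tuesday, Feb 4, 2025.
The date on which the repair-or-replace obligation becomes due: 18 calendar days after Feb 4, 2025 is Feb 22, 2025. That falls on a Saturday, so it rolls to the next business day, Monday, Feb 24, 2025.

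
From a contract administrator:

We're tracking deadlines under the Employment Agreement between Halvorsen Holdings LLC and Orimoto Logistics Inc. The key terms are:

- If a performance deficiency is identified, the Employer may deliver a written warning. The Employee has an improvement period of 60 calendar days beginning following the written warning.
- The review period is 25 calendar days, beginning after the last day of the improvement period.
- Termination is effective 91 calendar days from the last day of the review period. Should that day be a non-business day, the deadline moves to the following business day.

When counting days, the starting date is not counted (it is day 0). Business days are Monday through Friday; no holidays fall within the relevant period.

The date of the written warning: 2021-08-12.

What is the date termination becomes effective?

Adding 60 calendar days to 2021-08-12 gives 2021-10-11, which is the last day of the improvement period.
The last day of the review period: 25 calendar days after 2021-10-11 is 2021-11-05.
The date termination becomes effective: 2021-11-05 + 91 days = 2022-02-04. 2022-02-04 is a Friday, so no roll-forward applies.

2022-02-04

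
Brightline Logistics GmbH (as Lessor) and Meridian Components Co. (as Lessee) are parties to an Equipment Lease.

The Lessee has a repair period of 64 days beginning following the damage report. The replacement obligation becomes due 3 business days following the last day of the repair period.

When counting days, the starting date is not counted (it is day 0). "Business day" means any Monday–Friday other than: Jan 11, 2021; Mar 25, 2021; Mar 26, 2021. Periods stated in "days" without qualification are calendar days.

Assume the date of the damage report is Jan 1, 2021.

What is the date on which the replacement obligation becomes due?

The last day of the repair period: 64 calendar days after Jan 1, 2021 is Mar 6, 2021.
The date on which the replacement obligation becomes due: 3 business days after Saturday, Mar 6, 2021, skipping weekends — Mar 8, Mar 9, Mar 10 — lands on Wednesday, Mar 10, 2021.

Mar 10, 2021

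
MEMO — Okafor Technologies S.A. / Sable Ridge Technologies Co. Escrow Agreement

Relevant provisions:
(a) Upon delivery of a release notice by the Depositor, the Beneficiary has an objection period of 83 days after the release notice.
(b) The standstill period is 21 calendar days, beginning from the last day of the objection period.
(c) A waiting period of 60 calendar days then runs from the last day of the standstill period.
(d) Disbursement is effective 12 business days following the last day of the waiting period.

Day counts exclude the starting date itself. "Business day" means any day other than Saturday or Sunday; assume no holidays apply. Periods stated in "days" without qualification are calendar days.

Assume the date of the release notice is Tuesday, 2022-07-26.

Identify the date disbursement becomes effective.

The last day of the objection period: 83 calendar days after 2022-07-26 is 2022-10-17.
Adding 21 calendar days to 2022-10-17 gives 2022-11-07, which is the last day of the standstill period.
The last day of the waiting period: 60 calendar days after 2022-11-07 is 2023-01-06.
The date disbursement becomes effective: 12 business days after Friday, 2023-01-06, skipping weekends — Jan 9, Jan 10, Jan 11, Jan 12, …, Jan 20, Jan 23, Jan 24 — lands on Tuesday, 2023-01-24.

2023-01-24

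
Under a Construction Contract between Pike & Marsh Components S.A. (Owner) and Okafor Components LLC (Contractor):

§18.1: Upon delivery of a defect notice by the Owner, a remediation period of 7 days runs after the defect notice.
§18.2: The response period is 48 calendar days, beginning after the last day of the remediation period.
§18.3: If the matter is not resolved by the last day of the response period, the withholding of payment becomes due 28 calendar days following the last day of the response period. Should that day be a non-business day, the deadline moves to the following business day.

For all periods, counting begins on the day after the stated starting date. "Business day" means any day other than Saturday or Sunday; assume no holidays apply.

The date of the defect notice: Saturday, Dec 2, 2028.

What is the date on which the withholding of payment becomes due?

Adding 7 calendar days to Dec 2, 2028 gives Dec 9, 2028, which is the last day of the remediation period.
The last day of the response period: Dec 9, 2028 + 48 days = Jan 26, 2029.
The date on which the withholding of payment becomes due: 28 calendar days after Jan 26, 2029 is Feb 23, 2029. Feb 23, 2029 is a Friday, so no roll-forward applies.

Feb 23, 2029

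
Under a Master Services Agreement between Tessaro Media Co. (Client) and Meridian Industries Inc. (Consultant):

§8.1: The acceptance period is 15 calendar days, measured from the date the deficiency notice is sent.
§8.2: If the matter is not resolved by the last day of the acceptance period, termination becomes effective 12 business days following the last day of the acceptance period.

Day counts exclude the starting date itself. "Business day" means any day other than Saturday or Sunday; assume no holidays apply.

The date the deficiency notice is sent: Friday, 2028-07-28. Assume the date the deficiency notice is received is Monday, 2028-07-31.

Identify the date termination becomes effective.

2028-08-29

The last day of the acceptance period: 2028-07-28 + 15 days = 2028-08-12.
The date termination becomes effective: 12 business days after Saturday, 2028-08-12, skipping weekends — Aug 14, Aug 15, Aug 16, Aug 17, …, Aug 25, Aug 28, Aug 29 — lands on Tuesday, 2028-08-29.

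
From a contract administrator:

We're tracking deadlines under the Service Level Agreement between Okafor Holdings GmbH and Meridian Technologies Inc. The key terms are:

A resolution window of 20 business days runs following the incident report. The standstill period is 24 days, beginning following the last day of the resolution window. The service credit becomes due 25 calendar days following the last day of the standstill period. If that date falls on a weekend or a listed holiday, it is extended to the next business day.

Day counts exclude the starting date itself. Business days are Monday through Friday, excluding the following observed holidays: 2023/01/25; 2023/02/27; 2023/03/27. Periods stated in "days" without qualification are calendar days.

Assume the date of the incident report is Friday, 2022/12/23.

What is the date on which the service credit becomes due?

The last day of the resolution window: 20 business days after Friday, 2022/12/23, skipping weekends — Dec 26, Dec 27, Dec 28, Dec 29, …, Jan 18, Jan 19, Jan 20 — lands on Friday, 2023/01/20.
The last day of the standstill period: 24 calendar days after 2023/01/20 is 2023/02/13.
The date on which the service credit becomes due: 25 calendar days after 2023/02/13 is 2023/03/10. 2023/03/10 is a Friday and is not a listed holiday, so no roll-forward applies.

2023/03/10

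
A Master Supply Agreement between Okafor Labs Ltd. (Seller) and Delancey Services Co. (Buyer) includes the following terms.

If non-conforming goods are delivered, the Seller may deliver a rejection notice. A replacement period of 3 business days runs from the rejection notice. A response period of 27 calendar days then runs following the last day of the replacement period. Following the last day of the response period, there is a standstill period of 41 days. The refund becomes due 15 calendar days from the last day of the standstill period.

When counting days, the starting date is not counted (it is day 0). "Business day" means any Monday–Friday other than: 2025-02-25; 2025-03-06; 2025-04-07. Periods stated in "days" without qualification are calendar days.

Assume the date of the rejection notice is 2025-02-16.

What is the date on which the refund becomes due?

2025-05-13

The last day of the replacement period: counting 3 business days from Sunday, 2025-02-16 (Feb 17, Feb 18, Feb 19, skipping weekends) reaches Wednesday, 2025-02-19.
The last day of the response period: 27 calendar days after 2025-02-19 is 2025-03-18.
Adding 41 calendar days to 2025-03-18 gives 2025-04-28, which is the last day of the standstill period.
The date on which the refund becomes due: 15 calendar days after 2025-04-28 is 2025-05-13.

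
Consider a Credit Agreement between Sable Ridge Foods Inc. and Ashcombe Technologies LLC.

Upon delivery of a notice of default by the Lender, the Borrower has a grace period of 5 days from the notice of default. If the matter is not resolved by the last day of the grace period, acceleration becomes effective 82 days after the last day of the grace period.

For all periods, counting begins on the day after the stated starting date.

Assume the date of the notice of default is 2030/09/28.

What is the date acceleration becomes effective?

2030/12/24

Adding 5 calendar days to 2030/09/28 gives 2030/10/03, which is the last day of the grace period.
The date acceleration becomes effective: 2030/10/03 + 82 days = 2030/12/24.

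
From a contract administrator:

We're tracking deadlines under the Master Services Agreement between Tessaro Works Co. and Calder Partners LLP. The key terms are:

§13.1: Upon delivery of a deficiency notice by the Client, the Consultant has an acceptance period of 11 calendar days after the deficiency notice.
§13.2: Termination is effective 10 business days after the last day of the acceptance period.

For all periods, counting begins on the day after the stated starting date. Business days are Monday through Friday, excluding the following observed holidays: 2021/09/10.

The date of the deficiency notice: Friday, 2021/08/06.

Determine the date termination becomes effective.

The last day of the acceptance period: 11 calendar days after 2021/08/06 is 2021/08/17.
From Tuesday, 2021/08/17, 10 business days (Aug 18, Aug 19, Aug 20, Aug 23, Aug 24, Aug 25, Aug 26, Aug 27, Aug 30, Aug 31, skipping weekends) brings us to Tuesday, 2021/08/31, which is the date termination becomes effective.

2021/08/31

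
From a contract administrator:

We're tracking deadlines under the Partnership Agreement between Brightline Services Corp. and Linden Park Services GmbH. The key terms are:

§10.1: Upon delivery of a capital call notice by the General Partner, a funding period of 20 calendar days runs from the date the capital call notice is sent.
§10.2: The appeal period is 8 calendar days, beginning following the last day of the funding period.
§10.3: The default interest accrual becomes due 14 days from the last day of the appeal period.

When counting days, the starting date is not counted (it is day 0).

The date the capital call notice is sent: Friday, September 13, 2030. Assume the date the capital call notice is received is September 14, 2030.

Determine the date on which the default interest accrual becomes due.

The last day of the funding period: September 13, 2030 + 20 days = October 3, 2030.
The last day of the appeal period: October 3, 2030 + 8 days = October 11, 2030.
Adding 14 calendar days to October 11, 2030 gives October 25, 2030, which is the date on which the default interest accrual becomes due.

October 25, 2030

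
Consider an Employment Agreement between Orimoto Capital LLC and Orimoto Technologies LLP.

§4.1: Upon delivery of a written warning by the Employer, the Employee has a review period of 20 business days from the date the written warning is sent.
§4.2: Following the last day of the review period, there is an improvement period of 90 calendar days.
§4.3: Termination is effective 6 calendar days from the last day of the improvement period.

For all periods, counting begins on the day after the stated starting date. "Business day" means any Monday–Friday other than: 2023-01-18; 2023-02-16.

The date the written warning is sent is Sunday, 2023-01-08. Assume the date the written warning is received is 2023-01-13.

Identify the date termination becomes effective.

2023-05-13

The last day of the review period: counting 20 business days from Sunday, 2023-01-08 (Jan 9, Jan 10, Jan 11, Jan 12, …, Feb 2, Feb 3, Feb 6, skipping weekends and the listed holiday on Jan 18) reaches Monday, 2023-02-06.
The last day of the improvement period: 90 calendar days after 2023-02-06 is 2023-05-07.
Adding 6 calendar days to 2023-05-07 gives 2023-05-13, which is the date termination becomes effective.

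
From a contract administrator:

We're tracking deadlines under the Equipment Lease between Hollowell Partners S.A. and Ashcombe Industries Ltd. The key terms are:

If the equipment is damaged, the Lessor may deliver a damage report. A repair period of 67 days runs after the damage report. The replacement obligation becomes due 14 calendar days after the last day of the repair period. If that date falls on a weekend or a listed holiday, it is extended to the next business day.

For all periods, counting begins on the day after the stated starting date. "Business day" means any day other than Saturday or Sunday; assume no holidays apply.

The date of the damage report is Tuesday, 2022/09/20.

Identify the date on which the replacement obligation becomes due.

Adding 67 calendar days to 2022/09/20 gives 2022/11/26, which is the last day of the repair period.
Adding 14 calendar days to 2022/11/26 gives 2022/12/10, which is the date on which the replacement obligation becomes due. That falls on a Saturday, so it rolls to the next business day, Monday, 2022/12/12.

2022/12/12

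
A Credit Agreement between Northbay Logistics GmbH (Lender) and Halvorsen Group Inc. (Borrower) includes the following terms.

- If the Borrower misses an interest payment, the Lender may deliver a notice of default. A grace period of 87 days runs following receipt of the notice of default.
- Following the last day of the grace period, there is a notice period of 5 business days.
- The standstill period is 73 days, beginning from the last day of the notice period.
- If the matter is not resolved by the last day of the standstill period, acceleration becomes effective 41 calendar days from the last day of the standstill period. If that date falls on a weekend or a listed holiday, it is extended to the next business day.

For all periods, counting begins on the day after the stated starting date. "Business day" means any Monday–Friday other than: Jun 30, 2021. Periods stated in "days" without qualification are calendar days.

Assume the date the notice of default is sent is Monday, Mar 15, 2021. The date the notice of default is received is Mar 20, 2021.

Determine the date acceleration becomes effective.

Oct 14, 2021

The last day of the grace period: 87 calendar days after Mar 20, 2021 is Jun 15, 2021.
The last day of the notice period: counting 5 business days from Tuesday, Jun 15, 2021 (Jun 16, Jun 17, Jun 18, Jun 21, Jun 22, skipping weekends) reaches Tuesday, Jun 22, 2021.
The last day of the standstill period: 73 calendar days after Jun 22, 2021 is Sep 3, 2021.
The date acceleration becomes effective: Sep 3, 2021 + 41 days = Oct 14, 2021. Oct 14, 2021 is a Thursday and is not a listed holiday, so no roll-forward applies.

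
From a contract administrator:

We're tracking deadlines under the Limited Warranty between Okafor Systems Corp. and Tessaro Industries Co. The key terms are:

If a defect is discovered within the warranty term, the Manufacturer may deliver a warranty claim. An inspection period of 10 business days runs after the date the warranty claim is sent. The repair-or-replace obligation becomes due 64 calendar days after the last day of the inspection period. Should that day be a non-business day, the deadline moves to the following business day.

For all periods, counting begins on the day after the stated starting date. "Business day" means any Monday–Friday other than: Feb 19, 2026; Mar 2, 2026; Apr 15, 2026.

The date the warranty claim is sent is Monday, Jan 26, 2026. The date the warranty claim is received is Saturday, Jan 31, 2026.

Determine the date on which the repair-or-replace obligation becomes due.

From Monday, Jan 26, 2026, 10 business days (Jan 27, Jan 28, Jan 29, Jan 30, Feb 2, Feb 3, Feb 4, Feb 5, Feb 6, Feb 9, skipping weekends) brings us to Monday, Feb 9, 2026, which is the last day of the inspection period.
The date on which the repair-or-replace obligation becomes due: 64 calendar days after Feb 9, 2026 is Apr 14, 2026. Apr 14, 2026 is a Tuesday and is not a listed holiday, so no roll-forward applies.

Apr 14, 2026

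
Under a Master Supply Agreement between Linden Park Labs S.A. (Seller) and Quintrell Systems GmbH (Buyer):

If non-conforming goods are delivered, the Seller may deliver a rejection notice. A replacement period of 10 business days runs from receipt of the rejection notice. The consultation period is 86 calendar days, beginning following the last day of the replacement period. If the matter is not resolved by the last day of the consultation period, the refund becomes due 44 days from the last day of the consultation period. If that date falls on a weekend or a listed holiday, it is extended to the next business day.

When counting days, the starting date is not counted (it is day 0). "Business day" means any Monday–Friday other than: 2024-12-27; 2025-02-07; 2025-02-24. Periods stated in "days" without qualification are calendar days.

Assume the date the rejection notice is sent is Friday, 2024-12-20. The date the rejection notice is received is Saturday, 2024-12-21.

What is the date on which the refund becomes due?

2025-05-16

The last day of the replacement period: counting 10 business days from Saturday, 2024-12-21 (Dec 23, Dec 24, Dec 25, Dec 26, Dec 30, Dec 31, Jan 1, Jan 2, Jan 3, Jan 6, skipping weekends and the listed holiday on Dec 27) reaches Monday, 2025-01-06.
The last day of the consultation period: 2025-01-06 + 86 days = 2025-04-02.
The date on which the refund becomes due: 2025-04-02 + 44 days = 2025-05-16. 2025-05-16 is a Friday and is not a listed holiday, so no roll-forward applies.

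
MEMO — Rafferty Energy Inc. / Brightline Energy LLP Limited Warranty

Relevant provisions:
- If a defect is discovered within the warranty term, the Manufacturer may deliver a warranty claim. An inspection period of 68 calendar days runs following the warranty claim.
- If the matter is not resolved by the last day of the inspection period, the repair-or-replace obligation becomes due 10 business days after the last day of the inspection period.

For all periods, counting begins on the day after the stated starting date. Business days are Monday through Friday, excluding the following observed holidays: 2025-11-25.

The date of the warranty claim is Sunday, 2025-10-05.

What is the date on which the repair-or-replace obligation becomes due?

2025-12-26

The last day of the inspection period: 68 calendar days after 2025-10-05 is 2025-12-12.
From Friday, 2025-12-12, 10 business days (Dec 15, Dec 16, Dec 17, Dec 18, Dec 19, Dec 22, Dec 23, Dec 24, Dec 25, Dec 26, skipping weekends) brings us to Friday, 2025-12-26, which is the date on which the repair-or-replace obligation becomes due.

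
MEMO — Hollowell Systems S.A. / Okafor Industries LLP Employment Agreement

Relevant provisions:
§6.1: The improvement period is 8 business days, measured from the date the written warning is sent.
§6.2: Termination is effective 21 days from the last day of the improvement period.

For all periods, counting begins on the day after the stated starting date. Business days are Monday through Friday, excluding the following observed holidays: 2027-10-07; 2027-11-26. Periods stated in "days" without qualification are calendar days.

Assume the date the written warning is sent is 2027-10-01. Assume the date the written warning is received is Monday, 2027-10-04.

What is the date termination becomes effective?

2027-11-04

From Friday, 2027-10-01, 8 business days (Oct 4, Oct 5, Oct 6, Oct 8, Oct 11, Oct 12, Oct 13, Oct 14, skipping weekends and the listed holiday on Oct 7) brings us to Thursday, 2027-10-14, which is the last day of the improvement period.
The date termination becomes effective: 2027-10-14 + 21 days = 2027-11-04.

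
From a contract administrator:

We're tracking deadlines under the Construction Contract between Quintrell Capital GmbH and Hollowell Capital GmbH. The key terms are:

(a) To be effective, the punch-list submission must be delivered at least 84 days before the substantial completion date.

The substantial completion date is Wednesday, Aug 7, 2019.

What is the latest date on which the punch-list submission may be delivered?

May 15, 2019

Aug 7, 2019 minus 84 days is May 15, 2019.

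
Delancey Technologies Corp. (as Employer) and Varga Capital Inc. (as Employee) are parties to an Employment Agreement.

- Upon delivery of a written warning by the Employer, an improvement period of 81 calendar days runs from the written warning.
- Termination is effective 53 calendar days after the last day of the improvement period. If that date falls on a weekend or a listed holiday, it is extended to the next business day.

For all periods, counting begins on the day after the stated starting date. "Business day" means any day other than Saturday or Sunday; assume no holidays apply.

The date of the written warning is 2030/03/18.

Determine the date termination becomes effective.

2030/07/30

The last day of the improvement period: 2030/03/18 + 81 days = 2030/06/07.
Adding 53 calendar days to 2030/06/07 gives 2030/07/30, which is the date termination becomes effective. 2030/07/30 is a Tuesday, so no roll-forward applies.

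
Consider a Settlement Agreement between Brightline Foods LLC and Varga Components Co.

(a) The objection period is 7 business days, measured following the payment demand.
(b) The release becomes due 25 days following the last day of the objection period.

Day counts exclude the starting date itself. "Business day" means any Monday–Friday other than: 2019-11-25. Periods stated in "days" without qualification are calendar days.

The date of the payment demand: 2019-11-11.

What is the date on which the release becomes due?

2019-12-15

The last day of the objection period: 7 business days after Monday, 2019-11-11, skipping weekends — Nov 12, Nov 13, Nov 14, Nov 15, Nov 18, Nov 19, Nov 20 — lands on Wednesday, 2019-11-20.
Adding 25 calendar days to 2019-11-20 gives 2019-12-15, which is the date on which the release becomes due.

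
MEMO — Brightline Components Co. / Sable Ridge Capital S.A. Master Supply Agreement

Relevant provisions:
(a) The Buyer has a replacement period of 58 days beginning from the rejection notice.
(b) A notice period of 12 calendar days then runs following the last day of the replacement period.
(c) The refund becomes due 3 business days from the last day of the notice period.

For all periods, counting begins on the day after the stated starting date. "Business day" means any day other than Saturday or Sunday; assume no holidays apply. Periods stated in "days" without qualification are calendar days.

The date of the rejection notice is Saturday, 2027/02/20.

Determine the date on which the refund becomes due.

The last day of the replacement period: 58 calendar days after 2027/02/20 is 2027/04/19.
The last day of the notice period: 2027/04/19 + 12 days = 2027/05/01.
The date on which the refund becomes due: counting 3 business days from Saturday, 2027/05/01 (May 3, May 4, May 5, skipping weekends) reaches Wednesday, 2027/05/05.

2027/05/05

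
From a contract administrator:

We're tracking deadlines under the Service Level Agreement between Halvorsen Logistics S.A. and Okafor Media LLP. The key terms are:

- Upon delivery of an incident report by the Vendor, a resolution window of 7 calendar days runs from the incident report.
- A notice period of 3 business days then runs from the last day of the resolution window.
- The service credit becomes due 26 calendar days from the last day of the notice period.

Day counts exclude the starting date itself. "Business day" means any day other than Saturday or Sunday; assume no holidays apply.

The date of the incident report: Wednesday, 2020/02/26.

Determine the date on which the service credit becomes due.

Adding 7 calendar days to 2020/02/26 gives 2020/03/04, which is the last day of the resolution window.
The last day of the notice period: 3 business days after Wednesday, 2020/03/04, skipping weekends — Mar 5, Mar 6, Mar 9 — lands on Monday, 2020/03/09.
The date on which the service credit becomes due: 2020/03/09 + 26 days = 2020/04/04.

2020/04/04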